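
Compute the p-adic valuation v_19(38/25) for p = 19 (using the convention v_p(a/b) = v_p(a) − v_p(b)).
v_19(38/25) = 1

Factor powers of 19 from the numerator and denominator of the reduced fraction: 38 = 19^1 · 2 and 25 = 19^0 · 25. Apply v_p(a/b) = v_p(a) − v_p(b): v_19(38/25) = 1 − 0 = 1.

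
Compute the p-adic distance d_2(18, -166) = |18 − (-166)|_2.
d_2(18, -166) = 1/8

Step 1 — x − y = 18 − (-166) = 184. Step 2 — v_2(184) = 3 (factor: 184 = (2^3 · 23); the sign does not affect v_p). Step 3 — |x − y|_2 = 2^{-3} = 1/8.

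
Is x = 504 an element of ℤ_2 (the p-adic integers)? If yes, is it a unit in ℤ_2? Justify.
x ∈ ℤ_2 but not a unit; v_2(x) = 3 > 0

ℤ_2 = {x ∈ ℚ_2 : v_2(x) ≥ 0} and ℤ_2^× = {x ∈ ℤ_2 : v_2(x) = 0}. Here v_2(504) = v_2(num) − v_2(den) = 3; compare against these criteria.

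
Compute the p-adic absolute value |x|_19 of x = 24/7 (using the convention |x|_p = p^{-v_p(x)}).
|24/7|_19 = 1

Step 1 — compute v_19(x) by factoring powers of 19 out of the numerator and denominator: v_19(24/7) = 0. Step 2 — apply |x|_p = p^{-v_p(x)} = 19^{0} = 1.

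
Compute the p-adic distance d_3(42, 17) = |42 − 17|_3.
d_3(42, 17) = 1

Step 1 — x − y = 42 − 17 = 25. Step 2 — v_3(25) = 0 (factor: 25 = (3^0 · 25); the sign does not affect v_p). Step 3 — |x − y|_3 = 3^{0} = 1.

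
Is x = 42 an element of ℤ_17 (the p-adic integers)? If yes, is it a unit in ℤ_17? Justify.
x ∈ ℤ_17^× (unit); v_17(x) = 0

ℤ_17 = {x ∈ ℚ_17 : v_17(x) ≥ 0} and ℤ_17^× = {x ∈ ℤ_17 : v_17(x) = 0}. Here v_17(42) = v_17(num) − v_17(den) = 0; compare against these criteria.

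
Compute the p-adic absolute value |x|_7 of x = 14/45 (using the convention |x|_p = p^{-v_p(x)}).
|14/45|_7 = 1/7

Step 1 — compute v_7(x) by factoring powers of 7 out of the numerator and denominator: v_7(14/45) = 1. Step 2 — apply |x|_p = p^{-v_p(x)} = 7^{-1} = 1/7.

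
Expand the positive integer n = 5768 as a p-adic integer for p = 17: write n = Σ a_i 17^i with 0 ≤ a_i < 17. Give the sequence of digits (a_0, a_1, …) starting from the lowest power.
(a_0, a_1, …) = (5, 16, 2, 1)

Repeated division by 17 gives the digits low-to-high: 5768 = 5 + 16·17^1 + 2·17^2 + 1·17^3. Digit sequence: (5, 16, 2, 1).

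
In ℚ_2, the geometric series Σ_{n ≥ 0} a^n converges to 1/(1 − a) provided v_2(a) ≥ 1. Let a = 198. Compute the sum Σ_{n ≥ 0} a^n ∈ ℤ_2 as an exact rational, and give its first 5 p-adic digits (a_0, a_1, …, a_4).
Σ a^n = 1/(1 − a) = -1/197;  first 5 digits = (1, 1, 0, 0, 1)

v_2(a) = 1 ≥ 1, so the series converges in ℤ_2 to 1/(1 − a) = 1/(1 − 198) = -1/197. Expand this rational in ℤ_2: compute digits iteratively via d_i = x_i mod 2, x_{i+1} = (x_i − d_i)/2. The first 5 digits are (1, 1, 0, 0, 1).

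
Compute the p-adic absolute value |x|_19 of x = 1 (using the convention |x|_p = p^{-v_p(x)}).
|1|_19 = 1

Step 1 — compute v_19(x) by factoring powers of 19 out of the numerator and denominator: v_19(1) = 0. Step 2 — apply |x|_p = p^{-v_p(x)} = 19^{0} = 1.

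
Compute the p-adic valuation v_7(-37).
v_7(-37) = 0

v_7(n) is the largest exponent k such that 7^k divides n. Factor out: -37 = -7^0 · 37. (Sign doesn't affect v_p.) So v_7(-37) = 0.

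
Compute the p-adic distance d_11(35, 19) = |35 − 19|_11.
d_11(35, 19) = 1

Step 1 — x − y = 35 − 19 = 16. Step 2 — v_11(16) = 0 (factor: 16 = (11^0 · 16); the sign does not affect v_p). Step 3 — |x − y|_11 = 11^{0} = 1.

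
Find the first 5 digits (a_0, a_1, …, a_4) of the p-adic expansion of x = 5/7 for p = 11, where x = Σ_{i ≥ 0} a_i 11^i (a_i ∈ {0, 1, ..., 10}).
(a_0, …, a_4) = (7, 1, 3, 6, 1)

v_11(5/7) = 0 (numerator and denominator both coprime to 11), so x ∈ ℤ_11^×. Compute digits iteratively via a_i = x_i mod 11, x_{i+1} = (x_i − a_i)/11, with x_0 = x:
  x_0 = 5/7;  a_0 = 7;  x_1 = (x_0 − 7)/11 = -4/7
  x_1 = -4/7;  a_1 = 1;  x_2 = (x_1 − 1)/11 = -1/7
  x_2 = -1/7;  a_2 = 3;  x_3 = (x_2 − 3)/11 = -2/7
  x_3 = -2/7;  a_3 = 6;  x_4 = (x_3 − 6)/11 = -4/7
  x_4 = -4/7;  a_4 = 1;  x_5 = (x_4 − 1)/11 = -1/7
Digits: (7, 1, 3, 6, 1).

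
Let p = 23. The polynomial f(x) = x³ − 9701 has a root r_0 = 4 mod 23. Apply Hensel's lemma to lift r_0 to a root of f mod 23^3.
r_2 = 1913 (mod 12167)

Hensel: r_{i+1} = r_i − f(r_i)/f′(r_i) mod 23^{i+2}, where f′(x) = 3x². Iterate:
  r_0 = 4 (mod 23)
  r_1 = 326 (mod 529)
  r_2 = 1913 (mod 12167)
Final: r = 1913 with f(r) ≡ 0 mod 23^3.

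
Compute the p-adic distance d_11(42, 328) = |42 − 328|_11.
d_11(42, 328) = 1/11

Step 1 — x − y = 42 − 328 = -286. Step 2 — v_11(-286) = 1 (factor: -286 = −(11^1 · 26); the sign does not affect v_p). Step 3 — |x − y|_11 = 11^{-1} = 1/11.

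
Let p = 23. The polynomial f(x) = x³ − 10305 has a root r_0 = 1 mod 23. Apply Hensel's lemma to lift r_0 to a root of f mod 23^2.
r_1 = 438 (mod 529)

Hensel: r_{i+1} = r_i − f(r_i)/f′(r_i) mod 23^{i+2}, where f′(x) = 3x². Iterate:
  r_0 = 1 (mod 23)
  r_1 = 438 (mod 529)
Final: r = 438 with f(r) ≡ 0 mod 23^2.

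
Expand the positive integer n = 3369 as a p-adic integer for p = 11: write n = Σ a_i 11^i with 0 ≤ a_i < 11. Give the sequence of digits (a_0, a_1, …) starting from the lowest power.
(a_0, a_1, …) = (3, 9, 5, 2)

Repeated division by 11 gives the digits low-to-high: 3369 = 3 + 9·11^1 + 5·11^2 + 2·11^3. Digit sequence: (3, 9, 5, 2).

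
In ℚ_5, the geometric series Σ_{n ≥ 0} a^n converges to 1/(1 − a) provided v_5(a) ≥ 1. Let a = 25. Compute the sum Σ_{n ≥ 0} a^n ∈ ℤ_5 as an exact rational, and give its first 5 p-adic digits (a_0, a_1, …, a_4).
Σ a^n = 1/(1 − a) = -1/24;  first 5 digits = (1, 0, 1, 0, 1)

v_5(a) = 2 ≥ 1, so the series converges in ℤ_5 to 1/(1 − a) = 1/(1 − 25) = -1/24. Expand this rational in ℤ_5: compute digits iteratively via d_i = x_i mod 5, x_{i+1} = (x_i − d_i)/5. The first 5 digits are (1, 0, 1, 0, 1).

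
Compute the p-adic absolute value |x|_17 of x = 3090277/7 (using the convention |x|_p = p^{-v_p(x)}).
|3090277/7|_17 = 1/83521

Step 1 — compute v_17(x) by factoring powers of 17 out of the numerator and denominator: v_17(3090277/7) = 4. Step 2 — apply |x|_p = p^{-v_p(x)} = 17^{-4} = 1/83521.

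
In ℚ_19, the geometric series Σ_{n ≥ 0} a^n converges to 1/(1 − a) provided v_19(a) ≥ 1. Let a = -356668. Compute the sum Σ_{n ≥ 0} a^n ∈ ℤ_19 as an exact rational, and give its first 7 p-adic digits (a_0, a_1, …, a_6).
Σ a^n = 1/(1 − a) = 1/356669;  first 7 digits = (1, 0, 0, 5, 16, 18, 5)

v_19(a) = 3 ≥ 1, so the series converges in ℤ_19 to 1/(1 − a) = 1/(1 − (-356668)) = 1/356669. Expand this rational in ℤ_19: compute digits iteratively via d_i = x_i mod 19, x_{i+1} = (x_i − d_i)/19. The first 7 digits are (1, 0, 0, 5, 16, 18, 5).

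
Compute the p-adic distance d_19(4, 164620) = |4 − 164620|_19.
d_19(4, 164620) = 1/6859

Step 1 — x − y = 4 − 164620 = -164616. Step 2 — v_19(-164616) = 3 (factor: -164616 = −(19^3 · 24); the sign does not affect v_p). Step 3 — |x − y|_19 = 19^{-3} = 1/6859.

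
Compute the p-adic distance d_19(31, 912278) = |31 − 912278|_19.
d_19(31, 912278) = 1/130321

Step 1 — x − y = 31 − 912278 = -912247. Step 2 — v_19(-912247) = 4 (factor: -912247 = −(19^4 · 7); the sign does not affect v_p). Step 3 — |x − y|_19 = 19^{-4} = 1/130321.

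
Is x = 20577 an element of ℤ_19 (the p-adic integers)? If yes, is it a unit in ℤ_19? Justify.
x ∈ ℤ_19 but not a unit; v_19(x) = 3 > 0

ℤ_19 = {x ∈ ℚ_19 : v_19(x) ≥ 0} and ℤ_19^× = {x ∈ ℤ_19 : v_19(x) = 0}. Here v_19(20577) = v_19(num) − v_19(den) = 3; compare against these criteria.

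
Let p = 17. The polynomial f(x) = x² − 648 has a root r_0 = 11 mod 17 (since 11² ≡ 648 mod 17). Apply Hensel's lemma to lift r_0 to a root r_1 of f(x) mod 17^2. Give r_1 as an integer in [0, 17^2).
r_1 = 232 (mod 289)

Hensel's recurrence: r_{i+1} = r_i − f(r_i)·(f′(r_i))^{-1} mod 17^{i+2}, with f′(x) = 2x. Iterate:
  r_0 = 11 (mod 17)
  r_1 = 232 (mod 289)
Final: r_1 = 232, and one checks f(r_1) ≡ 0 mod 17^2.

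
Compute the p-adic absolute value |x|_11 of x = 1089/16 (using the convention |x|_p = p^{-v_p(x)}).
|1089/16|_11 = 1/121

Step 1 — compute v_11(x) by factoring powers of 11 out of the numerator and denominator: v_11(1089/16) = 2. Step 2 — apply |x|_p = p^{-v_p(x)} = 11^{-2} = 1/121.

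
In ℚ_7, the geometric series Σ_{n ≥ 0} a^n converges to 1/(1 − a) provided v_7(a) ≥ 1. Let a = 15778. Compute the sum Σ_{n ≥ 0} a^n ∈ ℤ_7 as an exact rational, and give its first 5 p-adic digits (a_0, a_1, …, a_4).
Σ a^n = 1/(1 − a) = -1/15777;  first 5 digits = (1, 0, 0, 4, 6)

v_7(a) = 3 ≥ 1, so the series converges in ℤ_7 to 1/(1 − a) = 1/(1 − 15778) = -1/15777. Expand this rational in ℤ_7: compute digits iteratively via d_i = x_i mod 7, x_{i+1} = (x_i − d_i)/7. The first 5 digits are (1, 0, 0, 4, 6).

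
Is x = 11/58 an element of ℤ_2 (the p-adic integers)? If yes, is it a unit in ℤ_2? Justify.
x ∉ ℤ_2 (v_2(x) = -1 < 0)

ℤ_2 = {x ∈ ℚ_2 : v_2(x) ≥ 0} and ℤ_2^× = {x ∈ ℤ_2 : v_2(x) = 0}. Here v_2(11/58) = v_2(num) − v_2(den) = -1; compare against these criteria.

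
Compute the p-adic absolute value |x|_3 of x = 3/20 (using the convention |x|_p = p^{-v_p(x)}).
|3/20|_3 = 1/3

Step 1 — compute v_3(x) by factoring powers of 3 out of the numerator and denominator: v_3(3/20) = 1. Step 2 — apply |x|_p = p^{-v_p(x)} = 3^{-1} = 1/3.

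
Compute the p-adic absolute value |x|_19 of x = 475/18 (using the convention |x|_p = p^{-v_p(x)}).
|475/18|_19 = 1/19

Step 1 — compute v_19(x) by factoring powers of 19 out of the numerator and denominator: v_19(475/18) = 1. Step 2 — apply |x|_p = p^{-v_p(x)} = 19^{-1} = 1/19.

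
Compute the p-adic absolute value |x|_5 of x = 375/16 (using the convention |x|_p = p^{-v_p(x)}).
|375/16|_5 = 1/125

Step 1 — compute v_5(x) by factoring powers of 5 out of the numerator and denominator: v_5(375/16) = 3. Step 2 — apply |x|_p = p^{-v_p(x)} = 5^{-3} = 1/125.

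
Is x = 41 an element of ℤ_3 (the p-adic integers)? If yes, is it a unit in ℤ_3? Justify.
x ∈ ℤ_3^× (unit); v_3(x) = 0

ℤ_3 = {x ∈ ℚ_3 : v_3(x) ≥ 0} and ℤ_3^× = {x ∈ ℤ_3 : v_3(x) = 0}. Here v_3(41) = v_3(num) − v_3(den) = 0; compare against these criteria.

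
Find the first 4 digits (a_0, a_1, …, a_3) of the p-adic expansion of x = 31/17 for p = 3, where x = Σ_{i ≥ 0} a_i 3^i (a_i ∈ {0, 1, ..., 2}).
(a_0, …, a_3) = (2, 1, 0, 2)

v_3(31/17) = 0 (numerator and denominator both coprime to 3), so x ∈ ℤ_3^×. Compute digits iteratively via a_i = x_i mod 3, x_{i+1} = (x_i − a_i)/3, with x_0 = x:
  x_0 = 31/17;  a_0 = 2;  x_1 = (x_0 − 2)/3 = -1/17
  x_1 = -1/17;  a_1 = 1;  x_2 = (x_1 − 1)/3 = -6/17
  x_2 = -6/17;  a_2 = 0;  x_3 = (x_2 − 0)/3 = -2/17
  x_3 = -2/17;  a_3 = 2;  x_4 = (x_3 − 2)/3 = -12/17
Digits: (2, 1, 0, 2).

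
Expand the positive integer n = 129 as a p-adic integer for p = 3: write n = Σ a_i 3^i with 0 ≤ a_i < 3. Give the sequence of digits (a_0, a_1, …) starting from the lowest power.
(a_0, a_1, …) = (0, 1, 2, 1, 1)

Repeated division by 3 gives the digits low-to-high: 129 = 1·3^1 + 2·3^2 + 1·3^3 + 1·3^4. Digit sequence: (0, 1, 2, 1, 1).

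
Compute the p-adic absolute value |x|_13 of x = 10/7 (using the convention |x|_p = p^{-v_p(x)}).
|10/7|_13 = 1

Step 1 — compute v_13(x) by factoring powers of 13 out of the numerator and denominator: v_13(10/7) = 0. Step 2 — apply |x|_p = p^{-v_p(x)} = 13^{0} = 1.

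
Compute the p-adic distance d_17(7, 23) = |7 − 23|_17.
d_17(7, 23) = 1

Step 1 — x − y = 7 − 23 = -16. Step 2 — v_17(-16) = 0 (factor: -16 = −(17^0 · 16); the sign does not affect v_p). Step 3 — |x − y|_17 = 17^{0} = 1.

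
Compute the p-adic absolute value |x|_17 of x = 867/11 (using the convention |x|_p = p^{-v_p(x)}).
|867/11|_17 = 1/289

Step 1 — compute v_17(x) by factoring powers of 17 out of the numerator and denominator: v_17(867/11) = 2. Step 2 — apply |x|_p = p^{-v_p(x)} = 17^{-2} = 1/289.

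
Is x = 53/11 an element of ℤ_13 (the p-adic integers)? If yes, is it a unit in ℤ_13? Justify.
x ∈ ℤ_13^× (unit); v_13(x) = 0

ℤ_13 = {x ∈ ℚ_13 : v_13(x) ≥ 0} and ℤ_13^× = {x ∈ ℤ_13 : v_13(x) = 0}. Here v_13(53/11) = v_13(num) − v_13(den) = 0; compare against these criteria.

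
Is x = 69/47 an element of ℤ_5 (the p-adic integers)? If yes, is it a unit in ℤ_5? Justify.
x ∈ ℤ_5^× (unit); v_5(x) = 0

ℤ_5 = {x ∈ ℚ_5 : v_5(x) ≥ 0} and ℤ_5^× = {x ∈ ℤ_5 : v_5(x) = 0}. Here v_5(69/47) = v_5(num) − v_5(den) = 0; compare against these criteria.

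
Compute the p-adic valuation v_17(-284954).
v_17(-284954) = 3

v_17(n) is the largest exponent k such that 17^k divides n. Factor out: -284954 = -17^3 · 58. (Sign doesn't affect v_p.) So v_17(-284954) = 3.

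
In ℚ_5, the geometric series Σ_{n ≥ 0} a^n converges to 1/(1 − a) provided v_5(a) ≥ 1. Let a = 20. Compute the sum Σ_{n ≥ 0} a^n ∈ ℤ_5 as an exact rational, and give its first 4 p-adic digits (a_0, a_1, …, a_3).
Σ a^n = 1/(1 − a) = -1/19;  first 4 digits = (1, 4, 1, 2)

v_5(a) = 1 ≥ 1, so the series converges in ℤ_5 to 1/(1 − a) = 1/(1 − 20) = -1/19. Expand this rational in ℤ_5: compute digits iteratively via d_i = x_i mod 5, x_{i+1} = (x_i − d_i)/5. The first 4 digits are (1, 4, 1, 2).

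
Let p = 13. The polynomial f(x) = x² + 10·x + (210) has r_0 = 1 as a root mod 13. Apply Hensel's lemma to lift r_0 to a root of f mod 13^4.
r_3 = 18981 (mod 28561)

Hensel: r_{i+1} = r_i − f(r_i)·(f′(r_i))^{-1} mod 13^{i+2}, f′(x) = 2x + 10. Iterate:
  r_0 = 1 (mod 13)
  r_1 = 53 (mod 169)
  r_2 = 1405 (mod 2197)
  r_3 = 18981 (mod 28561)
Final: r = 18981 satisfies f(r) ≡ 0 mod 13^4.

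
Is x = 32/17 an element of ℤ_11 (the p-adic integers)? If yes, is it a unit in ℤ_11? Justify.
x ∈ ℤ_11^× (unit); v_11(x) = 0

ℤ_11 = {x ∈ ℚ_11 : v_11(x) ≥ 0} and ℤ_11^× = {x ∈ ℤ_11 : v_11(x) = 0}. Here v_11(32/17) = v_11(num) − v_11(den) = 0; compare against these criteria.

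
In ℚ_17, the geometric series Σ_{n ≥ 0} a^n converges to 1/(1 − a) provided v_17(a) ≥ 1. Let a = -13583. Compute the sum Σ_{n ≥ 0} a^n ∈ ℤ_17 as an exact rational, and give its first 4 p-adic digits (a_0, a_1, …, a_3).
Σ a^n = 1/(1 − a) = 1/13584;  first 4 digits = (1, 0, 4, 14)

v_17(a) = 2 ≥ 1, so the series converges in ℤ_17 to 1/(1 − a) = 1/(1 − (-13583)) = 1/13584. Expand this rational in ℤ_17: compute digits iteratively via d_i = x_i mod 17, x_{i+1} = (x_i − d_i)/17. The first 4 digits are (1, 0, 4, 14).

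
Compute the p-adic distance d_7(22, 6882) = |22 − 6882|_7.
d_7(22, 6882) = 1/343

Step 1 — x − y = 22 − 6882 = -6860. Step 2 — v_7(-6860) = 3 (factor: -6860 = −(7^3 · 20); the sign does not affect v_p). Step 3 — |x − y|_7 = 7^{-3} = 1/343.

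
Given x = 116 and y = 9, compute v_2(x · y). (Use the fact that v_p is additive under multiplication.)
v_2(1044) = 2

v_p(x) = 2 (factor: 116 = 2^2 · 29); v_p(y) = 0 (factor: 9 = 2^0 · 9). Additivity: v_p(xy) = v_p(x) + v_p(y) = 2 + 0 = 2. (Direct check: xy = 1044 = 2^2 · (261).)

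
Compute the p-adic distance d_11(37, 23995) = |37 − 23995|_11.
d_11(37, 23995) = 1/1331

Step 1 — x − y = 37 − 23995 = -23958. Step 2 — v_11(-23958) = 3 (factor: -23958 = −(11^3 · 18); the sign does not affect v_p). Step 3 — |x − y|_11 = 11^{-3} = 1/1331.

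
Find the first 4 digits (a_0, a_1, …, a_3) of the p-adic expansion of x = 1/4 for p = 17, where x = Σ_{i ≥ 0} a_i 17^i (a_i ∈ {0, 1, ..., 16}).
(a_0, …, a_3) = (13, 12, 12, 12)

v_17(1/4) = 0 (numerator and denominator both coprime to 17), so x ∈ ℤ_17^×. Compute digits iteratively via a_i = x_i mod 17, x_{i+1} = (x_i − a_i)/17, with x_0 = x:
  x_0 = 1/4;  a_0 = 13;  x_1 = (x_0 − 13)/17 = -3/4
  x_1 = -3/4;  a_1 = 12;  x_2 = (x_1 − 12)/17 = -3/4
  x_2 = -3/4;  a_2 = 12;  x_3 = (x_2 − 12)/17 = -3/4
  x_3 = -3/4;  a_3 = 12;  x_4 = (x_3 − 12)/17 = -3/4
Digits: (13, 12, 12, 12).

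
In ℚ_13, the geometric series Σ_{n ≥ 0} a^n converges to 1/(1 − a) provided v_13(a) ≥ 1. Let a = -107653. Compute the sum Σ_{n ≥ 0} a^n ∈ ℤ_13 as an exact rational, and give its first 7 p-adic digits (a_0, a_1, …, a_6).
Σ a^n = 1/(1 − a) = 1/107654;  first 7 digits = (1, 0, 0, 3, 9, 12, 8)

v_13(a) = 3 ≥ 1, so the series converges in ℤ_13 to 1/(1 − a) = 1/(1 − (-107653)) = 1/107654. Expand this rational in ℤ_13: compute digits iteratively via d_i = x_i mod 13, x_{i+1} = (x_i − d_i)/13. The first 7 digits are (1, 0, 0, 3, 9, 12, 8).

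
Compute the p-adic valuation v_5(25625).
v_5(25625) = 4

v_5(n) is the largest exponent k such that 5^k divides n. Factor out: 25625 = 5^4 · 41. (Sign doesn't affect v_p.) So v_5(25625) = 4.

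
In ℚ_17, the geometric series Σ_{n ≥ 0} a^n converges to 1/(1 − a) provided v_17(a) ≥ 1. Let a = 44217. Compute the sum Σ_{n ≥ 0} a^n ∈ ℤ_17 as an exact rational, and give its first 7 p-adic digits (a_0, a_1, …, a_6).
Σ a^n = 1/(1 − a) = -1/44216;  first 7 digits = (1, 0, 0, 9, 0, 0, 13)

v_17(a) = 3 ≥ 1, so the series converges in ℤ_17 to 1/(1 − a) = 1/(1 − 44217) = -1/44216. Expand this rational in ℤ_17: compute digits iteratively via d_i = x_i mod 17, x_{i+1} = (x_i − d_i)/17. The first 7 digits are (1, 0, 0, 9, 0, 0, 13).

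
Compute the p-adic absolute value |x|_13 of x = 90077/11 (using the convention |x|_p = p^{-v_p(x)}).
|90077/11|_13 = 1/2197

Step 1 — compute v_13(x) by factoring powers of 13 out of the numerator and denominator: v_13(90077/11) = 3. Step 2 — apply |x|_p = p^{-v_p(x)} = 13^{-3} = 1/2197.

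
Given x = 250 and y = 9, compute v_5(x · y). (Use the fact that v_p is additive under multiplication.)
v_5(2250) = 3

v_p(x) = 3 (factor: 250 = 5^3 · 2); v_p(y) = 0 (factor: 9 = 5^0 · 9). Additivity: v_p(xy) = v_p(x) + v_p(y) = 3 + 0 = 3. (Direct check: xy = 2250 = 5^3 · (18).)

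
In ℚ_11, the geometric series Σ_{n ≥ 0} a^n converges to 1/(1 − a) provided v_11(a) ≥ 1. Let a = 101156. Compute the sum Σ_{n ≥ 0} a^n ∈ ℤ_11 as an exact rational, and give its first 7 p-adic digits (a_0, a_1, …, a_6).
Σ a^n = 1/(1 − a) = -1/101155;  first 7 digits = (1, 0, 0, 10, 6, 0, 1)

v_11(a) = 3 ≥ 1, so the series converges in ℤ_11 to 1/(1 − a) = 1/(1 − 101156) = -1/101155. Expand this rational in ℤ_11: compute digits iteratively via d_i = x_i mod 11, x_{i+1} = (x_i − d_i)/11. The first 7 digits are (1, 0, 0, 10, 6, 0, 1).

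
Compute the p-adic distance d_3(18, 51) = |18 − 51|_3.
d_3(18, 51) = 1/3

Step 1 — x − y = 18 − 51 = -33. Step 2 — v_3(-33) = 1 (factor: -33 = −(3^1 · 11); the sign does not affect v_p). Step 3 — |x − y|_3 = 3^{-1} = 1/3.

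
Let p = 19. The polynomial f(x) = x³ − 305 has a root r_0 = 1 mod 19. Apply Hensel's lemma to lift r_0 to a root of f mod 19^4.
r_3 = 79763 (mod 130321)

Hensel: r_{i+1} = r_i − f(r_i)/f′(r_i) mod 19^{i+2}, where f′(x) = 3x². Iterate:
  r_0 = 1 (mod 19)
  r_1 = 343 (mod 361)
  r_2 = 4314 (mod 6859)
  r_3 = 79763 (mod 130321)
Final: r = 79763 with f(r) ≡ 0 mod 19^4.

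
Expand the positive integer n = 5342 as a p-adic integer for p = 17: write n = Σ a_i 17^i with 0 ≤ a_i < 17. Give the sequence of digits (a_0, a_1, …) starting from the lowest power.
(a_0, a_1, …) = (4, 8, 1, 1)

Repeated division by 17 gives the digits low-to-high: 5342 = 4 + 8·17^1 + 1·17^2 + 1·17^3. Digit sequence: (4, 8, 1, 1).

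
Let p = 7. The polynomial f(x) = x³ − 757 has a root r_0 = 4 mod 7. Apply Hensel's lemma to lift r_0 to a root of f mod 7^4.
r_3 = 1271 (mod 2401)

Hensel: r_{i+1} = r_i − f(r_i)/f′(r_i) mod 7^{i+2}, where f′(x) = 3x². Iterate:
  r_0 = 4 (mod 7)
  r_1 = 46 (mod 49)
  r_2 = 242 (mod 343)
  r_3 = 1271 (mod 2401)
Final: r = 1271 with f(r) ≡ 0 mod 7^4.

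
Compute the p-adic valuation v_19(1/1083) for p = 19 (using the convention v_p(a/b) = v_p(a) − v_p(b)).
v_19(1/1083) = -2

Factor powers of 19 from the numerator and denominator of the reduced fraction: 1 = 19^0 · 1 and 1083 = 19^2 · 3. Apply v_p(a/b) = v_p(a) − v_p(b): v_19(1/1083) = 0 − 2 = -2.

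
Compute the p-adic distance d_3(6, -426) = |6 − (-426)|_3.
d_3(6, -426) = 1/27

Step 1 — x − y = 6 − (-426) = 432. Step 2 — v_3(432) = 3 (factor: 432 = (3^3 · 16); the sign does not affect v_p). Step 3 — |x − y|_3 = 3^{-3} = 1/27.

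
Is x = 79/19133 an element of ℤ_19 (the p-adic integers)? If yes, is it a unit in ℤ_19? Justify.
x ∉ ℤ_19 (v_19(x) = -2 < 0)

ℤ_19 = {x ∈ ℚ_19 : v_19(x) ≥ 0} and ℤ_19^× = {x ∈ ℤ_19 : v_19(x) = 0}. Here v_19(79/19133) = v_19(num) − v_19(den) = -2; compare against these criteria.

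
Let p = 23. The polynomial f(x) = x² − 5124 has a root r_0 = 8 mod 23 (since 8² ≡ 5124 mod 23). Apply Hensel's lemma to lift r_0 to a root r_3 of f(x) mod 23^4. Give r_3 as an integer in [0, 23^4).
r_3 = 183755 (mod 279841)

Hensel's recurrence: r_{i+1} = r_i − f(r_i)·(f′(r_i))^{-1} mod 23^{i+2}, with f′(x) = 2x. Iterate:
  r_0 = 8 (mod 23)
  r_1 = 192 (mod 529)
  r_2 = 1250 (mod 12167)
  r_3 = 183755 (mod 279841)
Final: r_3 = 183755, and one checks f(r_3) ≡ 0 mod 23^4.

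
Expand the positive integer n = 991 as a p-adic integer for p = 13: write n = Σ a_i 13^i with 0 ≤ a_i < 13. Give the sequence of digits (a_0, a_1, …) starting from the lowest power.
(a_0, a_1, …) = (3, 11, 5)

Repeated division by 13 gives the digits low-to-high: 991 = 3 + 11·13^1 + 5·13^2. Digit sequence: (3, 11, 5).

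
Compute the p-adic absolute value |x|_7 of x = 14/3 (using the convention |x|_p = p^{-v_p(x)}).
|14/3|_7 = 1/7

Step 1 — compute v_7(x) by factoring powers of 7 out of the numerator and denominator: v_7(14/3) = 1. Step 2 — apply |x|_p = p^{-v_p(x)} = 7^{-1} = 1/7.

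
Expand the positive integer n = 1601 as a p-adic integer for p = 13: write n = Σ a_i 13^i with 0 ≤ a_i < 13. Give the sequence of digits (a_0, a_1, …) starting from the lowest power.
(a_0, a_1, …) = (2, 6, 9)

Repeated division by 13 gives the digits low-to-high: 1601 = 2 + 6·13^1 + 9·13^2. Digit sequence: (2, 6, 9).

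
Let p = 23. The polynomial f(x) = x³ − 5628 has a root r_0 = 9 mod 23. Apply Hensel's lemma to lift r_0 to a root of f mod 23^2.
r_1 = 101 (mod 529)

Hensel: r_{i+1} = r_i − f(r_i)/f′(r_i) mod 23^{i+2}, where f′(x) = 3x². Iterate:
  r_0 = 9 (mod 23)
  r_1 = 101 (mod 529)
Final: r = 101 with f(r) ≡ 0 mod 23^2.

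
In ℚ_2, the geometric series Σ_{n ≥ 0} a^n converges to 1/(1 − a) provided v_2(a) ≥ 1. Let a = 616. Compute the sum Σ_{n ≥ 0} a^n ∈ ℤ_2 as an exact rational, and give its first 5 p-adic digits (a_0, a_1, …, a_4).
Σ a^n = 1/(1 − a) = -1/615;  first 5 digits = (1, 0, 0, 1, 0)

v_2(a) = 3 ≥ 1, so the series converges in ℤ_2 to 1/(1 − a) = 1/(1 − 616) = -1/615. Expand this rational in ℤ_2: compute digits iteratively via d_i = x_i mod 2, x_{i+1} = (x_i − d_i)/2. The first 5 digits are (1, 0, 0, 1, 0).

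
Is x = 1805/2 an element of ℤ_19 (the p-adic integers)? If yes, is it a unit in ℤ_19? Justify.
x ∈ ℤ_19 but not a unit; v_19(x) = 2 > 0

ℤ_19 = {x ∈ ℚ_19 : v_19(x) ≥ 0} and ℤ_19^× = {x ∈ ℤ_19 : v_19(x) = 0}. Here v_19(1805/2) = v_19(num) − v_19(den) = 2; compare against these criteria.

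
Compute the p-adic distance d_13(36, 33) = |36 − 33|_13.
d_13(36, 33) = 1

Step 1 — x − y = 36 − 33 = 3. Step 2 — v_13(3) = 0 (factor: 3 = (13^0 · 3); the sign does not affect v_p). Step 3 — |x − y|_13 = 13^{0} = 1.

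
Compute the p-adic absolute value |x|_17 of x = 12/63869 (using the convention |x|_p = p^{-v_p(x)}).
|12/63869|_17 = 4913

Step 1 — compute v_17(x) by factoring powers of 17 out of the numerator and denominator: v_17(12/63869) = -3. Step 2 — apply |x|_p = p^{-v_p(x)} = 17^{3} = 4913.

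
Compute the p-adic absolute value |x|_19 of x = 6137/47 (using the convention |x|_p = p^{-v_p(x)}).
|6137/47|_19 = 1/361

Step 1 — compute v_19(x) by factoring powers of 19 out of the numerator and denominator: v_19(6137/47) = 2. Step 2 — apply |x|_p = p^{-v_p(x)} = 19^{-2} = 1/361.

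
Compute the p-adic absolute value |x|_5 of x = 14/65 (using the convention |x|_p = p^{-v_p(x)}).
|14/65|_5 = 5

Step 1 — compute v_5(x) by factoring powers of 5 out of the numerator and denominator: v_5(14/65) = -1. Step 2 — apply |x|_p = p^{-v_p(x)} = 5^{1} = 5.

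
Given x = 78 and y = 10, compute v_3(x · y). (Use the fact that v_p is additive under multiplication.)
v_3(780) = 1

v_p(x) = 1 (factor: 78 = 3^1 · 26); v_p(y) = 0 (factor: 10 = 3^0 · 10). Additivity: v_p(xy) = v_p(x) + v_p(y) = 1 + 0 = 1. (Direct check: xy = 780 = 3^1 · (260).)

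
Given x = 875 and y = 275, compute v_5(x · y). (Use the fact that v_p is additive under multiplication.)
v_5(240625) = 5

v_p(x) = 3 (factor: 875 = 5^3 · 7); v_p(y) = 2 (factor: 275 = 5^2 · 11). Additivity: v_p(xy) = v_p(x) + v_p(y) = 3 + 2 = 5. (Direct check: xy = 240625 = 5^5 · (77).)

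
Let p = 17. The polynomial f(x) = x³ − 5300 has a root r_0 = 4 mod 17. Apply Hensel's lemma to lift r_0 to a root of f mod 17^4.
r_3 = 7314 (mod 83521)

Hensel: r_{i+1} = r_i − f(r_i)/f′(r_i) mod 17^{i+2}, where f′(x) = 3x². Iterate:
  r_0 = 4 (mod 17)
  r_1 = 89 (mod 289)
  r_2 = 2401 (mod 4913)
  r_3 = 7314 (mod 83521)
Final: r = 7314 with f(r) ≡ 0 mod 17^4.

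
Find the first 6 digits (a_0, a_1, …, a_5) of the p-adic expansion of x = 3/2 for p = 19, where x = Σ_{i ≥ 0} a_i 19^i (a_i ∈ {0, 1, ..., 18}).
(a_0, …, a_5) = (11, 9, 9, 9, 9, 9)

v_19(3/2) = 0 (numerator and denominator both coprime to 19), so x ∈ ℤ_19^×. Compute digits iteratively via a_i = x_i mod 19, x_{i+1} = (x_i − a_i)/19, with x_0 = x:
  x_0 = 3/2;  a_0 = 11;  x_1 = (x_0 − 11)/19 = -1/2
  x_1 = -1/2;  a_1 = 9;  x_2 = (x_1 − 9)/19 = -1/2
  x_2 = -1/2;  a_2 = 9;  x_3 = (x_2 − 9)/19 = -1/2
  x_3 = -1/2;  a_3 = 9;  x_4 = (x_3 − 9)/19 = -1/2
  x_4 = -1/2;  a_4 = 9;  x_5 = (x_4 − 9)/19 = -1/2
  x_5 = -1/2;  a_5 = 9;  x_6 = (x_5 − 9)/19 = -1/2
Digits: (11, 9, 9, 9, 9, 9).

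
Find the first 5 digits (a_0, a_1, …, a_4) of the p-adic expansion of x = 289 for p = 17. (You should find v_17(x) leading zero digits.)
(a_0, …, a_4) = (0, 0, 1, 0, 0)

v_17(289) = 2, so a_0 = ... = a_1 = 0. Factor out: x = 17^2 · u with u = 1 a unit in ℤ_17. Expand u iteratively via a_{v+i} = u_i mod 17, u_{i+1} = (u_i − a_{v+i})/17:
  u_0 = 1;  a_2 = 1;  u_1 = (u_0 − 1)/17 = 0
  u_1 = 0;  a_3 = 0;  u_2 = (u_1 − 0)/17 = 0
  u_2 = 0;  a_4 = 0;  u_3 = (u_2 − 0)/17 = 0
Digits: (0, 0, 1, 0, 0).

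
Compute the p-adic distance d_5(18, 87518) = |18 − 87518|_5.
d_5(18, 87518) = 1/3125

Step 1 — x − y = 18 − 87518 = -87500. Step 2 — v_5(-87500) = 5 (factor: -87500 = −(5^5 · 28); the sign does not affect v_p). Step 3 — |x − y|_5 = 5^{-5} = 1/3125.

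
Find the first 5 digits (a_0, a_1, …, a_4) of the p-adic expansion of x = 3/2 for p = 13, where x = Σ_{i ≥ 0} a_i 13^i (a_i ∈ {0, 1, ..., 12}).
(a_0, …, a_4) = (8, 6, 6, 6, 6)

v_13(3/2) = 0 (numerator and denominator both coprime to 13), so x ∈ ℤ_13^×. Compute digits iteratively via a_i = x_i mod 13, x_{i+1} = (x_i − a_i)/13, with x_0 = x:
  x_0 = 3/2;  a_0 = 8;  x_1 = (x_0 − 8)/13 = -1/2
  x_1 = -1/2;  a_1 = 6;  x_2 = (x_1 − 6)/13 = -1/2
  x_2 = -1/2;  a_2 = 6;  x_3 = (x_2 − 6)/13 = -1/2
  x_3 = -1/2;  a_3 = 6;  x_4 = (x_3 − 6)/13 = -1/2
  x_4 = -1/2;  a_4 = 6;  x_5 = (x_4 − 6)/13 = -1/2
Digits: (8, 6, 6, 6, 6).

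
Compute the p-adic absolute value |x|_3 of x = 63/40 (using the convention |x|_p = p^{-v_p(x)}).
|63/40|_3 = 1/9

Step 1 — compute v_3(x) by factoring powers of 3 out of the numerator and denominator: v_3(63/40) = 2. Step 2 — apply |x|_p = p^{-v_p(x)} = 3^{-2} = 1/9.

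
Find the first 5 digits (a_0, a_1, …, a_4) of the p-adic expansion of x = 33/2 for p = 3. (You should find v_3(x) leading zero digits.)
(a_0, …, a_4) = (0, 1, 0, 2, 1)

v_3(33/2) = 1, so a_0 = ... = a_0 = 0. Factor out: x = 3^1 · u with u = 11/2 a unit in ℤ_3. Expand u iteratively via a_{v+i} = u_i mod 3, u_{i+1} = (u_i − a_{v+i})/3:
  u_0 = 11/2;  a_1 = 1;  u_1 = (u_0 − 1)/3 = 3/2
  u_1 = 3/2;  a_2 = 0;  u_2 = (u_1 − 0)/3 = 1/2
  u_2 = 1/2;  a_3 = 2;  u_3 = (u_2 − 2)/3 = -1/2
  u_3 = -1/2;  a_4 = 1;  u_4 = (u_3 − 1)/3 = -1/2
Digits: (0, 1, 0, 2, 1).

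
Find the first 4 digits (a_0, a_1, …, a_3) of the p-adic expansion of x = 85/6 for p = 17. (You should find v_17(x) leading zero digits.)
(a_0, …, a_3) = (0, 15, 2, 14)

v_17(85/6) = 1, so a_0 = ... = a_0 = 0. Factor out: x = 17^1 · u with u = 5/6 a unit in ℤ_17. Expand u iteratively via a_{v+i} = u_i mod 17, u_{i+1} = (u_i − a_{v+i})/17:
  u_0 = 5/6;  a_1 = 15;  u_1 = (u_0 − 15)/17 = -5/6
  u_1 = -5/6;  a_2 = 2;  u_2 = (u_1 − 2)/17 = -1/6
  u_2 = -1/6;  a_3 = 14;  u_3 = (u_2 − 14)/17 = -5/6
Digits: (0, 15, 2, 14).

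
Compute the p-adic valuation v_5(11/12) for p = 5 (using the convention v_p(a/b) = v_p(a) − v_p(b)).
v_5(11/12) = 0

Factor powers of 5 from the numerator and denominator of the reduced fraction: 11 = 5^0 · 11 and 12 = 5^0 · 12. Apply v_p(a/b) = v_p(a) − v_p(b): v_5(11/12) = 0 − 0 = 0.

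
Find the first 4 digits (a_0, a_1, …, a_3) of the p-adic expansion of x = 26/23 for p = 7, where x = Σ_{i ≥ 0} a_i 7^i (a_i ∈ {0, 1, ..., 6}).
(a_0, …, a_3) = (6, 6, 3, 4)

v_7(26/23) = 0 (numerator and denominator both coprime to 7), so x ∈ ℤ_7^×. Compute digits iteratively via a_i = x_i mod 7, x_{i+1} = (x_i − a_i)/7, with x_0 = x:
  x_0 = 26/23;  a_0 = 6;  x_1 = (x_0 − 6)/7 = -16/23
  x_1 = -16/23;  a_1 = 6;  x_2 = (x_1 − 6)/7 = -22/23
  x_2 = -22/23;  a_2 = 3;  x_3 = (x_2 − 3)/7 = -13/23
  x_3 = -13/23;  a_3 = 4;  x_4 = (x_3 − 4)/7 = -15/23
Digits: (6, 6, 3, 4).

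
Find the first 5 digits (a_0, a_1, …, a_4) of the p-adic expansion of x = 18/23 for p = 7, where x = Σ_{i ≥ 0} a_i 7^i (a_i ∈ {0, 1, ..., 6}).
(a_0, …, a_4) = (2, 5, 2, 6, 0)

v_7(18/23) = 0 (numerator and denominator both coprime to 7), so x ∈ ℤ_7^×. Compute digits iteratively via a_i = x_i mod 7, x_{i+1} = (x_i − a_i)/7, with x_0 = x:
  x_0 = 18/23;  a_0 = 2;  x_1 = (x_0 − 2)/7 = -4/23
  x_1 = -4/23;  a_1 = 5;  x_2 = (x_1 − 5)/7 = -17/23
  x_2 = -17/23;  a_2 = 2;  x_3 = (x_2 − 2)/7 = -9/23
  x_3 = -9/23;  a_3 = 6;  x_4 = (x_3 − 6)/7 = -21/23
  x_4 = -21/23;  a_4 = 0;  x_5 = (x_4 − 0)/7 = -3/23
Digits: (2, 5, 2, 6, 0).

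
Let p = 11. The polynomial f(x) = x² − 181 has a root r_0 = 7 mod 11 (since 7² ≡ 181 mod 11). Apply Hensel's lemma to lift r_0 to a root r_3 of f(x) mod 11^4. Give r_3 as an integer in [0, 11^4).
r_3 = 6343 (mod 14641)

Hensel's recurrence: r_{i+1} = r_i − f(r_i)·(f′(r_i))^{-1} mod 11^{i+2}, with f′(x) = 2x. Iterate:
  r_0 = 7 (mod 11)
  r_1 = 51 (mod 121)
  r_2 = 1019 (mod 1331)
  r_3 = 6343 (mod 14641)
Final: r_3 = 6343, and one checks f(r_3) ≡ 0 mod 11^4.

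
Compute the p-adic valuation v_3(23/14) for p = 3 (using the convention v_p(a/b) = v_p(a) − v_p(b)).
v_3(23/14) = 0

Factor powers of 3 from the numerator and denominator of the reduced fraction: 23 = 3^0 · 23 and 14 = 3^0 · 14. Apply v_p(a/b) = v_p(a) − v_p(b): v_3(23/14) = 0 − 0 = 0.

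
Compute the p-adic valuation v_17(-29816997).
v_17(-29816997) = 5

v_17(n) is the largest exponent k such that 17^k divides n. Factor out: -29816997 = -17^5 · 21. (Sign doesn't affect v_p.) So v_17(-29816997) = 5.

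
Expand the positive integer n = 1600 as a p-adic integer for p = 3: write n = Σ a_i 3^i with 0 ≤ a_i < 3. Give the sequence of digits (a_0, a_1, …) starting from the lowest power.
(a_0, a_1, …) = (1, 2, 0, 2, 1, 0, 2)

Repeated division by 3 gives the digits low-to-high: 1600 = 1 + 2·3^1 + 2·3^3 + 1·3^4 + 2·3^6. Digit sequence: (1, 2, 0, 2, 1, 0, 2).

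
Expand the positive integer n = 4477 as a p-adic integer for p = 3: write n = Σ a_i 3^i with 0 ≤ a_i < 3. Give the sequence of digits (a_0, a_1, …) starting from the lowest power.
(a_0, a_1, …) = (1, 1, 2, 0, 1, 0, 0, 2)

Repeated division by 3 gives the digits low-to-high: 4477 = 1 + 1·3^1 + 2·3^2 + 1·3^4 + 2·3^7. Digit sequence: (1, 1, 2, 0, 1, 0, 0, 2).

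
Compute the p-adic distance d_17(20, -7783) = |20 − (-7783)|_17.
d_17(20, -7783) = 1/289

Step 1 — x − y = 20 − (-7783) = 7803. Step 2 — v_17(7803) = 2 (factor: 7803 = (17^2 · 27); the sign does not affect v_p). Step 3 — |x − y|_17 = 17^{-2} = 1/289.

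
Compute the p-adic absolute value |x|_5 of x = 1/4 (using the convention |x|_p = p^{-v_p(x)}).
|1/4|_5 = 1

Step 1 — compute v_5(x) by factoring powers of 5 out of the numerator and denominator: v_5(1/4) = 0. Step 2 — apply |x|_p = p^{-v_p(x)} = 5^{0} = 1.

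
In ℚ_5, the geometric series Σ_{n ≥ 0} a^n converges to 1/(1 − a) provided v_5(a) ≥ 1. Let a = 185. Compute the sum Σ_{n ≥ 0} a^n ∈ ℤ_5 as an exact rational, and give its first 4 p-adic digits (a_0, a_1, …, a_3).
Σ a^n = 1/(1 − a) = -1/184;  first 4 digits = (1, 2, 1, 3)

v_5(a) = 1 ≥ 1, so the series converges in ℤ_5 to 1/(1 − a) = 1/(1 − 185) = -1/184. Expand this rational in ℤ_5: compute digits iteratively via d_i = x_i mod 5, x_{i+1} = (x_i − d_i)/5. The first 4 digits are (1, 2, 1, 3).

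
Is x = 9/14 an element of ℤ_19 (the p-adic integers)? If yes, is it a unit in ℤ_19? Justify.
x ∈ ℤ_19^× (unit); v_19(x) = 0

ℤ_19 = {x ∈ ℚ_19 : v_19(x) ≥ 0} and ℤ_19^× = {x ∈ ℤ_19 : v_19(x) = 0}. Here v_19(9/14) = v_19(num) − v_19(den) = 0; compare against these criteria.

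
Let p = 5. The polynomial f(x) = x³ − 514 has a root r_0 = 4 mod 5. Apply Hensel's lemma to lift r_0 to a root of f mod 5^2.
r_1 = 4 (mod 25)

Hensel: r_{i+1} = r_i − f(r_i)/f′(r_i) mod 5^{i+2}, where f′(x) = 3x². Iterate:
  r_0 = 4 (mod 5)
  r_1 = 4 (mod 25)
Final: r = 4 with f(r) ≡ 0 mod 5^2.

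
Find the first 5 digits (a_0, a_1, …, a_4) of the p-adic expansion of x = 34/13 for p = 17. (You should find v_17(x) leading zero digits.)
(a_0, …, a_4) = (0, 8, 10, 2, 9)

v_17(34/13) = 1, so a_0 = ... = a_0 = 0. Factor out: x = 17^1 · u with u = 2/13 a unit in ℤ_17. Expand u iteratively via a_{v+i} = u_i mod 17, u_{i+1} = (u_i − a_{v+i})/17:
  u_0 = 2/13;  a_1 = 8;  u_1 = (u_0 − 8)/17 = -6/13
  u_1 = -6/13;  a_2 = 10;  u_2 = (u_1 − 10)/17 = -8/13
  u_2 = -8/13;  a_3 = 2;  u_3 = (u_2 − 2)/17 = -2/13
  u_3 = -2/13;  a_4 = 9;  u_4 = (u_3 − 9)/17 = -7/13
Digits: (0, 8, 10, 2, 9).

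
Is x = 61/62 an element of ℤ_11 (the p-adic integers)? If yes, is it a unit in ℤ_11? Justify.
x ∈ ℤ_11^× (unit); v_11(x) = 0

ℤ_11 = {x ∈ ℚ_11 : v_11(x) ≥ 0} and ℤ_11^× = {x ∈ ℤ_11 : v_11(x) = 0}. Here v_11(61/62) = v_11(num) − v_11(den) = 0; compare against these criteria.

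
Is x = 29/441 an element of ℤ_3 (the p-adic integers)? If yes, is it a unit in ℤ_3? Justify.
x ∉ ℤ_3 (v_3(x) = -2 < 0)

ℤ_3 = {x ∈ ℚ_3 : v_3(x) ≥ 0} and ℤ_3^× = {x ∈ ℤ_3 : v_3(x) = 0}. Here v_3(29/441) = v_3(num) − v_3(den) = -2; compare against these criteria.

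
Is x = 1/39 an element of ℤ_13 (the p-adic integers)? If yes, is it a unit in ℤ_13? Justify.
x ∉ ℤ_13 (v_13(x) = -1 < 0)

ℤ_13 = {x ∈ ℚ_13 : v_13(x) ≥ 0} and ℤ_13^× = {x ∈ ℤ_13 : v_13(x) = 0}. Here v_13(1/39) = v_13(num) − v_13(den) = -1; compare against these criteria.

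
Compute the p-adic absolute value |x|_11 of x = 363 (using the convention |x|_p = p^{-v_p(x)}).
|363|_11 = 1/121

Step 1 — compute v_11(x) by factoring powers of 11 out of the numerator and denominator: v_11(363) = 2. Step 2 — apply |x|_p = p^{-v_p(x)} = 11^{-2} = 1/121.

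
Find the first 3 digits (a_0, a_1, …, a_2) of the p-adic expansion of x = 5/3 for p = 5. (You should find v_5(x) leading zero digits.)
(a_0, …, a_2) = (0, 2, 3)

v_5(5/3) = 1, so a_0 = ... = a_0 = 0. Factor out: x = 5^1 · u with u = 1/3 a unit in ℤ_5. Expand u iteratively via a_{v+i} = u_i mod 5, u_{i+1} = (u_i − a_{v+i})/5:
  u_0 = 1/3;  a_1 = 2;  u_1 = (u_0 − 2)/5 = -1/3
  u_1 = -1/3;  a_2 = 3;  u_2 = (u_1 − 3)/5 = -2/3
Digits: (0, 2, 3).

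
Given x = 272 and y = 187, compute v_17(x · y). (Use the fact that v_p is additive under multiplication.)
v_17(50864) = 2

v_p(x) = 1 (factor: 272 = 17^1 · 16); v_p(y) = 1 (factor: 187 = 17^1 · 11). Additivity: v_p(xy) = v_p(x) + v_p(y) = 1 + 1 = 2. (Direct check: xy = 50864 = 17^2 · (176).)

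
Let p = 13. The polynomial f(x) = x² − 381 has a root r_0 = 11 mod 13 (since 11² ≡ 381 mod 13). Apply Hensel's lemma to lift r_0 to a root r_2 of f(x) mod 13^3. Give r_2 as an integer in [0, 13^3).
r_2 = 1129 (mod 2197)

Hensel's recurrence: r_{i+1} = r_i − f(r_i)·(f′(r_i))^{-1} mod 13^{i+2}, with f′(x) = 2x. Iterate:
  r_0 = 11 (mod 13)
  r_1 = 115 (mod 169)
  r_2 = 1129 (mod 2197)
Final: r_2 = 1129, and one checks f(r_2) ≡ 0 mod 13^3.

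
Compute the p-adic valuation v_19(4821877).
v_19(4821877) = 4

v_19(n) is the largest exponent k such that 19^k divides n. Factor out: 4821877 = 19^4 · 37. (Sign doesn't affect v_p.) So v_19(4821877) = 4.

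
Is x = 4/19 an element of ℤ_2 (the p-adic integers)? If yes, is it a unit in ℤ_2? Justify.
x ∈ ℤ_2 but not a unit; v_2(x) = 2 > 0

ℤ_2 = {x ∈ ℚ_2 : v_2(x) ≥ 0} and ℤ_2^× = {x ∈ ℤ_2 : v_2(x) = 0}. Here v_2(4/19) = v_2(num) − v_2(den) = 2; compare against these criteria.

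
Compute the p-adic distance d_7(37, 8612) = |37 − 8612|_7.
d_7(37, 8612) = 1/343

Step 1 — x − y = 37 − 8612 = -8575. Step 2 — v_7(-8575) = 3 (factor: -8575 = −(7^3 · 25); the sign does not affect v_p). Step 3 — |x − y|_7 = 7^{-3} = 1/343.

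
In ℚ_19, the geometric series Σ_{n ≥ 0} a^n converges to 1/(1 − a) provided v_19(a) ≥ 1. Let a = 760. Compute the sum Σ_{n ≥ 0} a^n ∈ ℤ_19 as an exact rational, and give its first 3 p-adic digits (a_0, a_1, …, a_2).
Σ a^n = 1/(1 − a) = -1/759;  first 3 digits = (1, 2, 6)

v_19(a) = 1 ≥ 1, so the series converges in ℤ_19 to 1/(1 − a) = 1/(1 − 760) = -1/759. Expand this rational in ℤ_19: compute digits iteratively via d_i = x_i mod 19, x_{i+1} = (x_i − d_i)/19. The first 3 digits are (1, 2, 6).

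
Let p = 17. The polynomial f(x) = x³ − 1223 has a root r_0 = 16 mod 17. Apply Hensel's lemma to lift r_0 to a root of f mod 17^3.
r_2 = 4742 (mod 4913)

Hensel: r_{i+1} = r_i − f(r_i)/f′(r_i) mod 17^{i+2}, where f′(x) = 3x². Iterate:
  r_0 = 16 (mod 17)
  r_1 = 118 (mod 289)
  r_2 = 4742 (mod 4913)
Final: r = 4742 with f(r) ≡ 0 mod 17^3.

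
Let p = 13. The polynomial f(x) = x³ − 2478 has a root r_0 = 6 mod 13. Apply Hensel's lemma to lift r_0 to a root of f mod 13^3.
r_2 = 1501 (mod 2197)

Hensel: r_{i+1} = r_i − f(r_i)/f′(r_i) mod 13^{i+2}, where f′(x) = 3x². Iterate:
  r_0 = 6 (mod 13)
  r_1 = 149 (mod 169)
  r_2 = 1501 (mod 2197)
Final: r = 1501 with f(r) ≡ 0 mod 13^3.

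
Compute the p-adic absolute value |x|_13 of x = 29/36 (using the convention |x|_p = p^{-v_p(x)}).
|29/36|_13 = 1

Step 1 — compute v_13(x) by factoring powers of 13 out of the numerator and denominator: v_13(29/36) = 0. Step 2 — apply |x|_p = p^{-v_p(x)} = 13^{0} = 1.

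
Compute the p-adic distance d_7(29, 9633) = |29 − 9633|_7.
d_7(29, 9633) = 1/2401

Step 1 — x − y = 29 − 9633 = -9604. Step 2 — v_7(-9604) = 4 (factor: -9604 = −(7^4 · 4); the sign does not affect v_p). Step 3 — |x − y|_7 = 7^{-4} = 1/2401.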